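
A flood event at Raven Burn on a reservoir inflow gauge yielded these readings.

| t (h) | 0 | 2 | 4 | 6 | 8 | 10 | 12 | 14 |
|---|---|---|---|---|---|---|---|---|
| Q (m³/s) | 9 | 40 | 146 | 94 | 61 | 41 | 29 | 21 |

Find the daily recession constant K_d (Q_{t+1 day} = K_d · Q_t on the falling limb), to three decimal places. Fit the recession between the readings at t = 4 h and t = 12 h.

K_d ≈ 0.008

Between t = 4 h and t = 12 h the flow falls from 146 to 29 m³/s over 4×2 h = 8 h.
Per-interval ratio K = (29/146)^(1/4) = 0.6676; K_d = K^(24/2) = 0.008.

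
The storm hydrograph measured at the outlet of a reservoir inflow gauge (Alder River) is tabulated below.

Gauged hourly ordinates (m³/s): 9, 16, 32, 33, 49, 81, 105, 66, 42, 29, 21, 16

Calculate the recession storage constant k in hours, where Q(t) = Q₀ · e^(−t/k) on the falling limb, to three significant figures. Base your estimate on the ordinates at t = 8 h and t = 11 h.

On the falling limb, Q drops from 42 to 16 m³/s between t = 8 h and t = 11 h (Δt = 3 h).
k = −Δt / ln(Q₂/Q₁) = −3 / ln(16/42) = 3.11 h.

k ≈ 3.11 h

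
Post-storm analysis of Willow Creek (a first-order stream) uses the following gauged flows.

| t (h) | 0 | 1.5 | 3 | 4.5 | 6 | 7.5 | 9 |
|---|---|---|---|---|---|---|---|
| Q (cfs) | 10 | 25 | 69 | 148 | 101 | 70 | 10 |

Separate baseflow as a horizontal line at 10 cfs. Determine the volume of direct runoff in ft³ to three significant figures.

Direct-runoff ordinates (Q − Q_b): 0.0, 15.0, 59.0, 138.0, 91.0, 60.0, 0.0 cfs.
ΣQ_DR = 363.0 cfs.
With Δt = 1.5 h = 5400 s, V = ΣQ_DR · Δt = 363.0 × 5400 = 1.96 × 10^6 ft³.

V ≈ 1.96 × 10^6 ft³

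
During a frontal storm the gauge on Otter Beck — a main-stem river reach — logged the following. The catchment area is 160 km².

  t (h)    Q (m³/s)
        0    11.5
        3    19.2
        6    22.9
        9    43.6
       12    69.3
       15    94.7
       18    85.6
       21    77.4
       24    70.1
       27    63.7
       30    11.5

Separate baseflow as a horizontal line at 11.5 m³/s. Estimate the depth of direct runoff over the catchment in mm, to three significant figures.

Direct runoff: 0.0, 7.7, 11.4, 32.1, 57.8, 83.2, 74.1, 65.9, 58.6, 52.2, 0.0 m³/s; ΣQ_DR = 443.0 m³/s.
V = ΣQ_DR · Δt = 443.0 × 10800 s = 4.784 × 10^6 m³.
Over A = 160 km², depth = V / A = 29.9 mm.

d ≈ 29.9 mm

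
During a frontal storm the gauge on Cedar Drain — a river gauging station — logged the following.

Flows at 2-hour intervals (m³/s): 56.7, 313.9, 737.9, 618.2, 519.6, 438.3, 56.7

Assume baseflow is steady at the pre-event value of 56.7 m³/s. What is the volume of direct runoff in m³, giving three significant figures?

V ≈ 1.69 × 10^7 m³

Direct-runoff ordinates (Q − Q_b): 0.0, 257.2, 681.2, 561.5, 462.9, 381.6, 0.0 m³/s.
ΣQ_DR = 2344 m³/s.
With Δt = 2 h = 7200 s, V = ΣQ_DR · Δt = 2344 × 7200 = 1.69 × 10^7 m³.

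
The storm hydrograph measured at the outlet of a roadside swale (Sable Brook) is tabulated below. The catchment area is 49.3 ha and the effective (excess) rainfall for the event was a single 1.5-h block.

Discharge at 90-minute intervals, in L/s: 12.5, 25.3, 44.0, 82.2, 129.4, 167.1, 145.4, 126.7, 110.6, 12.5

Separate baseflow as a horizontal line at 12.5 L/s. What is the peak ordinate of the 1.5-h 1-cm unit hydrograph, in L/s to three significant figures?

Direct runoff: 0.0, 12.8, 31.5, 69.7, 116.9, 154.6, 132.9, 114.2, 98.1, 0.0 L/s; ΣQ_DR = 730.7 L/s, peak = 154.6 L/s.
Runoff depth d = ΣQ_DR·Δt / A = 730.7 × 5400 / (49.3 ha) = 8.004 mm.
The 1-cm UH is the DRH scaled by (10 mm)/d, so U_p = 154.6 × 10/8.004 = 193 L/s.

U_p ≈ 193 L/s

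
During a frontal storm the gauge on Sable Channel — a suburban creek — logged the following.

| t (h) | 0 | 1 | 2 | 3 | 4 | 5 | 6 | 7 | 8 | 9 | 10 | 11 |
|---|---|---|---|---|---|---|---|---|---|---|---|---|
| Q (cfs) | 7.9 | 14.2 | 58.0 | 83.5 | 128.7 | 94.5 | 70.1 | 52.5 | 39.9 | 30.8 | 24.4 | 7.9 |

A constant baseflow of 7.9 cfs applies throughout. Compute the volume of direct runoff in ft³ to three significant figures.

V ≈ 1.86 × 10^6 ft³

Direct-runoff ordinates (Q − Q_b): 0.0, 6.3, 50.1, 75.6, 120.8, 86.6, 62.2, 44.6, 32.0, 22.9, 16.5, 0.0 cfs.
ΣQ_DR = 517.6 cfs.
With Δt = 1 h = 3600 s, V = ΣQ_DR · Δt = 517.6 × 3600 = 1.86 × 10^6 ft³.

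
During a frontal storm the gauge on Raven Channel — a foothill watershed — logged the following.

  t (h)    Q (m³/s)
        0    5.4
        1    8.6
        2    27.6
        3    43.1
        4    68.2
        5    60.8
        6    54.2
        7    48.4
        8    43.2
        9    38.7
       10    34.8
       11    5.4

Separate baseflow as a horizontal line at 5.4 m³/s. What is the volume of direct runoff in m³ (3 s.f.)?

V ≈ 1.34 × 10^6 m³

Direct-runoff ordinates (Q − Q_b): 0.0, 3.2, 22.2, 37.7, 62.8, 55.4, 48.8, 43.0, 37.8, 33.3, 29.4, 0.0 m³/s.
ΣQ_DR = 373.6 m³/s.
With Δt = 1 h = 3600 s, V = ΣQ_DR · Δt = 373.6 × 3600 = 1.34 × 10^6 m³.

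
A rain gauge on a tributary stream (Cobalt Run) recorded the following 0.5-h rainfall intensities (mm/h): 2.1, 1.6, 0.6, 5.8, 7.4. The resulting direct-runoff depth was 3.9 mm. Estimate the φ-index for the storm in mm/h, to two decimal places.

φ ≈ 2.70 mm/h

Only the 2 blocks with intensity above φ contribute runoff: 5.8, 7.4 mm/h.
Σ(I−φ)·Δt = d  ⇒  (5.8+7.4 − 2φ)·0.5 = 3.9
φ = (13.20 − 3.9/0.5) / 2 = 2.70 mm/h.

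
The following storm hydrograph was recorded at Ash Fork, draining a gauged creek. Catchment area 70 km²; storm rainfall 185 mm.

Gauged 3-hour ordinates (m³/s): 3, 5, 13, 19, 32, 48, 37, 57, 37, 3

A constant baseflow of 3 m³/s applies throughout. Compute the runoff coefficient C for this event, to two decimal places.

ΣQ_DR = 224.0 m³/s; V = ΣQ_DR·Δt = 2.419 × 10^6 m³.
Runoff depth d = V / A = 34.56 mm.
C = d / P = 34.56 / 185 = 0.19.

C ≈ 0.19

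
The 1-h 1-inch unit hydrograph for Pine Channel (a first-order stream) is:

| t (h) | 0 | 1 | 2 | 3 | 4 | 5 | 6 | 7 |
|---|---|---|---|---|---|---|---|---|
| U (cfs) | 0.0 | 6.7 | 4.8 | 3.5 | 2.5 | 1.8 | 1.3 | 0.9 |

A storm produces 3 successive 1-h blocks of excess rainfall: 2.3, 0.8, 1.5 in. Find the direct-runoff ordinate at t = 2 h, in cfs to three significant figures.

By discrete convolution, Q_j = Σ (P_i / 1 in) · U_{j−i}.
At t = 2 h (j=2): Q = (2.3/1)·4.8 + (0.8/1)·6.7 + (1.5/1)·0.0 = 16.4 cfs.

Q ≈ 16.4 cfs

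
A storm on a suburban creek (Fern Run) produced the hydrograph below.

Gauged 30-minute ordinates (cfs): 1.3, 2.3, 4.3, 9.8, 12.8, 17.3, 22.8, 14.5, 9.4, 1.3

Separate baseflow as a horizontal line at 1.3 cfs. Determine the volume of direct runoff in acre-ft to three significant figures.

Direct-runoff ordinates (Q − Q_b): 0.0, 1.0, 3.0, 8.5, 11.5, 16.0, 21.5, 13.2, 8.1, 0.0 cfs.
ΣQ_DR = 82.80 cfs.
With Δt = 0.5 h = 1800 s, V = ΣQ_DR · Δt = 82.80 × 1800 = 1.49 × 10^5 ft³ = 3.42 acre-ft.

V ≈ 3.42 acre-ft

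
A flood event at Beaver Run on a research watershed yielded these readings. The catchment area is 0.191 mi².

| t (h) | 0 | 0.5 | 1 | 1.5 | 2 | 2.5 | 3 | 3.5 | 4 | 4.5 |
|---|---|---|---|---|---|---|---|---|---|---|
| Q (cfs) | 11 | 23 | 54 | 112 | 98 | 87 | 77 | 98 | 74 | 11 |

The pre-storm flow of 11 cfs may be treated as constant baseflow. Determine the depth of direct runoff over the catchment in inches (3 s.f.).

Direct runoff: 0.0, 12.0, 43.0, 101.0, 87.0, 76.0, 66.0, 87.0, 63.0, 0.0 cfs; ΣQ_DR = 535.0 cfs.
V = ΣQ_DR · Δt = 535.0 × 1800 s = 9.630 × 10^5 ft³.
Over A = 0.191 mi², depth = V / A = 2.17 in.

d ≈ 2.17 in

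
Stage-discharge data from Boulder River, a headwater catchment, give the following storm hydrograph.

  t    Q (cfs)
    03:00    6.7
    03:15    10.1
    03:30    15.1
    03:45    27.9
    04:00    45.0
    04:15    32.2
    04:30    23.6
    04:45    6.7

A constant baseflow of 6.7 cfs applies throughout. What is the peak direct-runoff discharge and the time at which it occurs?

Q_p = 38.3 cfs at t = 04:00

Subtracting baseflow gives direct-runoff ordinates: 0.0, 3.4, 8.4, 21.2, 38.3, 25.5, 16.9, 0.0 cfs.
The maximum is 38.3 cfs, occurring at the reading for t = 04:00.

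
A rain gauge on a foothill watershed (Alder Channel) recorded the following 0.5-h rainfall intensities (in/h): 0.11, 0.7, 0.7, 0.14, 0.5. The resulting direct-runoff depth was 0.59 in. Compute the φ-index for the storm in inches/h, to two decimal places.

φ ≈ 0.24 in/h

Only the 3 blocks with intensity above φ contribute runoff: 0.7, 0.7, 0.5 in/h.
Σ(I−φ)·Δt = d  ⇒  (0.7+0.7+0.5 − 3φ)·0.5 = 0.59
φ = (1.900 − 0.59/0.5) / 3 = 0.24 in/h.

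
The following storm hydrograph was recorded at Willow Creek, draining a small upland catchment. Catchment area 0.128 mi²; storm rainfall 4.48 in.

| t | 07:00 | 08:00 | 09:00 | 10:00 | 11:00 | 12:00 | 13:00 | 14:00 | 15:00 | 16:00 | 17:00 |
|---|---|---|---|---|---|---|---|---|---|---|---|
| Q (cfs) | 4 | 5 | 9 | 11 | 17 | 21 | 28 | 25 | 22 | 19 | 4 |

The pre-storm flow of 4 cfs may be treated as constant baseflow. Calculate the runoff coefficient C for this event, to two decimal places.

ΣQ_DR = 121.0 cfs; V = ΣQ_DR·Δt = 4.356 × 10^5 ft³.
Runoff depth d = V / A = 1.465 in.
C = d / P = 1.465 / 4.48 = 0.33.

C ≈ 0.33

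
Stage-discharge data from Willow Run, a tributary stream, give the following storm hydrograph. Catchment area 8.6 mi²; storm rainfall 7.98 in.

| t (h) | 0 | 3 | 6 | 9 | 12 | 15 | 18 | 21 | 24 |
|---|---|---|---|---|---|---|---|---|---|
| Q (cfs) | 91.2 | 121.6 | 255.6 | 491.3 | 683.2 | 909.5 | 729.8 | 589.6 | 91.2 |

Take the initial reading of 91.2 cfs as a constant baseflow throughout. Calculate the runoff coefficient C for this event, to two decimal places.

C ≈ 0.21

ΣQ_DR = 3142 cfs; V = ΣQ_DR·Δt = 3.394 × 10^7 ft³.
Runoff depth d = V / A = 1.699 in.
C = d / P = 1.699 / 7.98 = 0.21.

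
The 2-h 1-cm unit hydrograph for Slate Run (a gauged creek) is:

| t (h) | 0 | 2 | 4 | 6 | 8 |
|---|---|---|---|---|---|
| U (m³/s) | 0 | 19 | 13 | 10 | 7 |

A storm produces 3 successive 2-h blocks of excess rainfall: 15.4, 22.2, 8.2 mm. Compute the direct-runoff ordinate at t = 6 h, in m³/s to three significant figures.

Q ≈ 59.8 m³/s

By discrete convolution, Q_j = Σ (P_i / 10 mm) · U_{j−i}.
At t = 6 h (j=3): Q = (15.4/10)·10 + (22.2/10)·13 + (8.2/10)·19 = 59.8 m³/s.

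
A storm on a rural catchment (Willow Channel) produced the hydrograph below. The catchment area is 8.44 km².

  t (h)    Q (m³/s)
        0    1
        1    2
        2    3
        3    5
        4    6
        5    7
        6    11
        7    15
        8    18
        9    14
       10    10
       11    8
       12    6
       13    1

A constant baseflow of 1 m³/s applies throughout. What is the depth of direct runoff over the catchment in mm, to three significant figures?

d ≈ 39.7 mm

Direct runoff: 0.0, 1.0, 2.0, 4.0, 5.0, 6.0, 10.0, 14.0, 17.0, 13.0, 9.0, 7.0, 5.0, 0.0 m³/s; ΣQ_DR = 93.00 m³/s.
V = ΣQ_DR · Δt = 93.00 × 3600 s = 3.348 × 10^5 m³.
Over A = 8.44 km², depth = V / A = 39.7 mm.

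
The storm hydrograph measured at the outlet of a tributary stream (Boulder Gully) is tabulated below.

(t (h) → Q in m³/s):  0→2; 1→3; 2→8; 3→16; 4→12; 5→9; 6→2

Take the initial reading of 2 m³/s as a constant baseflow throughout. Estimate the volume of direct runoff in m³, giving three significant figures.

V ≈ 1.37 × 10^5 m³

Direct-runoff ordinates (Q − Q_b): 0.0, 1.0, 6.0, 14.0, 10.0, 7.0, 0.0 m³/s.
ΣQ_DR = 38.00 m³/s.
With Δt = 1 h = 3600 s, V = ΣQ_DR · Δt = 38.00 × 3600 = 1.37 × 10^5 m³.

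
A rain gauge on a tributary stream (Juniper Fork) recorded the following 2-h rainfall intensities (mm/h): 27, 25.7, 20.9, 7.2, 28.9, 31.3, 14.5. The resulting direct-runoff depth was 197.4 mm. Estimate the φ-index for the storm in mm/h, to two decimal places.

Only the 6 blocks with intensity above φ contribute runoff: 27, 25.7, 20.9, 28.9, 31.3, 14.5 mm/h.
Σ(I−φ)·Δt = d  ⇒  (27+25.7+20.9+28.9+31.3+14.5 − 6φ)·2 = 197.4
φ = (148.3 − 197.4/2) / 6 = 8.27 mm/h.

φ ≈ 8.27 mm/h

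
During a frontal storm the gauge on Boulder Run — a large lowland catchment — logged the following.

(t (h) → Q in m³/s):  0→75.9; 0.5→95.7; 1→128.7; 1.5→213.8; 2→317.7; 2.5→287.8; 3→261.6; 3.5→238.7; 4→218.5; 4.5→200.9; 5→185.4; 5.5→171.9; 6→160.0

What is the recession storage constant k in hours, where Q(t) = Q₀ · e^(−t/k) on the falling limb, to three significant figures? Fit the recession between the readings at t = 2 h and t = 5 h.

k ≈ 5.57 h

On the falling limb, Q drops from 317.7 to 185.4 m³/s between t = 2 h and t = 5 h (Δt = 3 h).
k = −Δt / ln(Q₂/Q₁) = −3 / ln(185.4/317.7) = 5.57 h.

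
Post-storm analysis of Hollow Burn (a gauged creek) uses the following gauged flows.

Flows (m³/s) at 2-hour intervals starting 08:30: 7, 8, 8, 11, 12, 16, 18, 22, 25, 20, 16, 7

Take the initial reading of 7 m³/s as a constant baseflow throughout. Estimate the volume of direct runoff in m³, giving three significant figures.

V ≈ 6.19 × 10^5 m³

Direct-runoff ordinates (Q − Q_b): 0.0, 1.0, 1.0, 4.0, 5.0, 9.0, 11.0, 15.0, 18.0, 13.0, 9.0, 0.0 m³/s.
ΣQ_DR = 86.00 m³/s.
With Δt = 2 h = 7200 s, V = ΣQ_DR · Δt = 86.00 × 7200 = 6.19 × 10^5 m³.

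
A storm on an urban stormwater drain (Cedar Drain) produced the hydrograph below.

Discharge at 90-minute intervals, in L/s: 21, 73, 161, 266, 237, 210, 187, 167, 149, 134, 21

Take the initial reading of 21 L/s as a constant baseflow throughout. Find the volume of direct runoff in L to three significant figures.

Direct-runoff ordinates (Q − Q_b): 0.0, 52.0, 140.0, 245.0, 216.0, 189.0, 166.0, 146.0, 128.0, 113.0, 0.0 L/s.
ΣQ_DR = 1395 L/s.
With Δt = 1.5 h = 5400 s, V = ΣQ_DR · Δt = 1395 × 5400 = 7.53 × 10^6 L.

V ≈ 7.53 × 10^6 L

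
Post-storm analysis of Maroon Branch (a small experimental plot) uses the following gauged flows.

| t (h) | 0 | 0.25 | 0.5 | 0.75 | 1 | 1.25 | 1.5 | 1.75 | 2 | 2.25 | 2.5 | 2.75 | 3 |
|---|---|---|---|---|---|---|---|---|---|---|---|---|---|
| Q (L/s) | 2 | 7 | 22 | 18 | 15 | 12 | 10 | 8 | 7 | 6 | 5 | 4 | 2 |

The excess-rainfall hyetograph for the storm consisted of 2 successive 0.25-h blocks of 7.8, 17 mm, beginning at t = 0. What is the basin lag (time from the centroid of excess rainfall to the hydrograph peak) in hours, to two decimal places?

Centroid of excess rainfall: t_c = Σ P_i·t̄_i / ΣP_i = 0.2964 h (block centres at 0.125, 0.375 h).
Hydrograph peak occurs at t = 0.5 h, so basin lag t_L = 0.5 − 0.2964 = 0.20 h.

t_L ≈ 0.20 h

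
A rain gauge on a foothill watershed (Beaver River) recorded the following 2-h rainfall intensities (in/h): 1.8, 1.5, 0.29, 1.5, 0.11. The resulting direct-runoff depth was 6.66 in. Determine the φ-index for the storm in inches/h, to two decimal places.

φ ≈ 0.49 in/h

Only the 3 blocks with intensity above φ contribute runoff: 1.8, 1.5, 1.5 in/h.
Σ(I−φ)·Δt = d  ⇒  (1.8+1.5+1.5 − 3φ)·2 = 6.66
φ = (4.800 − 6.66/2) / 3 = 0.49 in/h.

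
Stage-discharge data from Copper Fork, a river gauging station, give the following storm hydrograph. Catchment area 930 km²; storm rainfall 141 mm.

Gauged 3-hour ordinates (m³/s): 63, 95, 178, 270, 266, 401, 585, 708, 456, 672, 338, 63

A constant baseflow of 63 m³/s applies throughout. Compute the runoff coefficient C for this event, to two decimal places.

C ≈ 0.28

ΣQ_DR = 3339 m³/s; V = ΣQ_DR·Δt = 3.606 × 10^7 m³.
Runoff depth d = V / A = 38.78 mm.
C = d / P = 38.78 / 141 = 0.28.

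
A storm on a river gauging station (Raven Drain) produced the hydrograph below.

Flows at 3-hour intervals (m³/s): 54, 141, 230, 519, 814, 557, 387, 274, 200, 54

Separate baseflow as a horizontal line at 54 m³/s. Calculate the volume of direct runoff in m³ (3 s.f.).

Direct-runoff ordinates (Q − Q_b): 0.0, 87.0, 176.0, 465.0, 760.0, 503.0, 333.0, 220.0, 146.0, 0.0 m³/s.
ΣQ_DR = 2690 m³/s.
With Δt = 3 h = 10800 s, V = ΣQ_DR · Δt = 2690 × 10800 = 2.91 × 10^7 m³.

V ≈ 2.91 × 10^7 m³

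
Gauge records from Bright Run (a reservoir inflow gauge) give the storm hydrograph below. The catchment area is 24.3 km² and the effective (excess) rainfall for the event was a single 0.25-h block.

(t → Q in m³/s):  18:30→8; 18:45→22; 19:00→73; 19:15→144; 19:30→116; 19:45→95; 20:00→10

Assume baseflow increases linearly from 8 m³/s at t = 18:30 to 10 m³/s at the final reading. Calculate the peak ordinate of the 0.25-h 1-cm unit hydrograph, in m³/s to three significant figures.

U_p ≈ 90.0 m³/s

Direct runoff: 0.00, 13.67, 64.33, 135.00, 106.67, 85.33, 0.00 m³/s; ΣQ_DR = 405.0 m³/s, peak = 135.00 m³/s.
Runoff depth d = ΣQ_DR·Δt / A = 405.0 × 900 / (24.3 km²) = 15.00 mm.
The 1-cm UH is the DRH scaled by (10 mm)/d, so U_p = 135.00 × 10/15.00 = 90.0 m³/s.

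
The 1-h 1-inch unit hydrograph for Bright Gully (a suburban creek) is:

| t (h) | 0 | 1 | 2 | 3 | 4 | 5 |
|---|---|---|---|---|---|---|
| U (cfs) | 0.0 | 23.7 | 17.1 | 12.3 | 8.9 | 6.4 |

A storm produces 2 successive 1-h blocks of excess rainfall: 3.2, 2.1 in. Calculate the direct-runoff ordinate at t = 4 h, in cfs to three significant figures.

By discrete convolution, Q_j = Σ (P_i / 1 in) · U_{j−i}.
At t = 4 h (j=4): Q = (3.2/1)·8.9 + (2.1/1)·12.3 = 54.3 cfs.

Q ≈ 54.3 cfs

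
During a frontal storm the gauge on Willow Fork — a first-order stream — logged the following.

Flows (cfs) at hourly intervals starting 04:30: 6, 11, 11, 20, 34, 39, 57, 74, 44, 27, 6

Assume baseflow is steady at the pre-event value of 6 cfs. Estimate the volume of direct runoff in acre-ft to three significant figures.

Direct-runoff ordinates (Q − Q_b): 0.0, 5.0, 5.0, 14.0, 28.0, 33.0, 51.0, 68.0, 38.0, 21.0, 0.0 cfs.
ΣQ_DR = 263.0 cfs.
With Δt = 1 h = 3600 s, V = ΣQ_DR · Δt = 263.0 × 3600 = 9.47 × 10^5 ft³ = 21.7 acre-ft.

V ≈ 21.7 acre-ft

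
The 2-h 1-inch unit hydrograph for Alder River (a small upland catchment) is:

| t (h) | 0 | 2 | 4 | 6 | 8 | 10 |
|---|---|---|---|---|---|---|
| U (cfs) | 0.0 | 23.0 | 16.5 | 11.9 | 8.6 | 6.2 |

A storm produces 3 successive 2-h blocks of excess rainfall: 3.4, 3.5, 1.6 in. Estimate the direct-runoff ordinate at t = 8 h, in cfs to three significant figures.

By discrete convolution, Q_j = Σ (P_i / 1 in) · U_{j−i}.
At t = 8 h (j=4): Q = (3.4/1)·8.6 + (3.5/1)·11.9 + (1.6/1)·16.5 = 97.3 cfs.

Q ≈ 97.3 cfs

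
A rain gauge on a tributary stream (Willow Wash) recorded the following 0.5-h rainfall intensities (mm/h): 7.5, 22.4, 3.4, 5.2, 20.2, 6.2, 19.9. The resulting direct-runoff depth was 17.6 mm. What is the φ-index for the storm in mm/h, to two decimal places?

φ ≈ 9.10 mm/h

Only the 3 blocks with intensity above φ contribute runoff: 22.4, 20.2, 19.9 mm/h.
Σ(I−φ)·Δt = d  ⇒  (22.4+20.2+19.9 − 3φ)·0.5 = 17.6
φ = (62.50 − 17.6/0.5) / 3 = 9.10 mm/h.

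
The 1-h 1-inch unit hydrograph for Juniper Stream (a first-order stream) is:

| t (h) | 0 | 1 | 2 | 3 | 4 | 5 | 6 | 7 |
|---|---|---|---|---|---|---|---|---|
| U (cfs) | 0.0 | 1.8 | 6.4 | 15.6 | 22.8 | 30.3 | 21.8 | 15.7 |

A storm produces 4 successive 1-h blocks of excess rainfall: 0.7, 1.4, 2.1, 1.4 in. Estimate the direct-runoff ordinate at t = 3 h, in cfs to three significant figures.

Q ≈ 23.7 cfs

By discrete convolution, Q_j = Σ (P_i / 1 in) · U_{j−i}.
At t = 3 h (j=3): Q = (0.7/1)·15.6 + (1.4/1)·6.4 + (2.1/1)·1.8 + (1.4/1)·0.0 = 23.7 cfs.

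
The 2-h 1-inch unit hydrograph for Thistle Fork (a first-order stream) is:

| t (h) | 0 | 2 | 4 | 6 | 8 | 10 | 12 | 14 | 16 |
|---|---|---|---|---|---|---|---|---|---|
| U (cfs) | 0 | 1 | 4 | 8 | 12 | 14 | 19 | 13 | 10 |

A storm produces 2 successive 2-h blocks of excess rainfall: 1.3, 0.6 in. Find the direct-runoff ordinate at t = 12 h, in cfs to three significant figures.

By discrete convolution, Q_j = Σ (P_i / 1 in) · U_{j−i}.
At t = 12 h (j=6): Q = (1.3/1)·19 + (0.6/1)·14 = 33.1 cfs.

Q ≈ 33.1 cfs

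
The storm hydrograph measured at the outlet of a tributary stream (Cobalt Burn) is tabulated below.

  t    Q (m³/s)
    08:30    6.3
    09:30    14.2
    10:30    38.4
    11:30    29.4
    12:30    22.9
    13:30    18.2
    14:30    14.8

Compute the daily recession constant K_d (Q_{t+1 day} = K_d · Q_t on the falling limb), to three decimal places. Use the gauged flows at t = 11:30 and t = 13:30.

K_d ≈ 0.003

Between t = 11:30 and t = 13:30 the flow falls from 29.4 to 18.2 m³/s over 2×1 h = 2 h.
Per-interval ratio K = (18.2/29.4)^(1/2) = 0.7868; K_d = K^(24/1) = 0.003.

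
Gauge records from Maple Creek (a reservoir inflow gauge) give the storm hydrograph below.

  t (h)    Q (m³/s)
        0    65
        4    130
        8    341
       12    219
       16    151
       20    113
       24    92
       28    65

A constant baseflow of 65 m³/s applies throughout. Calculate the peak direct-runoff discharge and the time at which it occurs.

Subtracting baseflow gives direct-runoff ordinates: 0.0, 65.0, 276.0, 154.0, 86.0, 48.0, 27.0, 0.0 m³/s.
The maximum is 276.0 m³/s, occurring at the reading for t = 8 h.

Q_p = 276.0 m³/s at t = 8 h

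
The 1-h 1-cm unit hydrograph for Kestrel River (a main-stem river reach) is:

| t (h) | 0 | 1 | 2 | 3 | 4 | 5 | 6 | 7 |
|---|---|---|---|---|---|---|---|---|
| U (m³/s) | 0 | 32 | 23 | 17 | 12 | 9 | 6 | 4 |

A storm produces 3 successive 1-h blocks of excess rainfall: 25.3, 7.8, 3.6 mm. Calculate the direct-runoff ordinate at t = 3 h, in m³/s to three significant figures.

Q ≈ 72.5 m³/s

By discrete convolution, Q_j = Σ (P_i / 10 mm) · U_{j−i}.
At t = 3 h (j=3): Q = (25.3/10)·17 + (7.8/10)·23 + (3.6/10)·32 = 72.5 m³/s.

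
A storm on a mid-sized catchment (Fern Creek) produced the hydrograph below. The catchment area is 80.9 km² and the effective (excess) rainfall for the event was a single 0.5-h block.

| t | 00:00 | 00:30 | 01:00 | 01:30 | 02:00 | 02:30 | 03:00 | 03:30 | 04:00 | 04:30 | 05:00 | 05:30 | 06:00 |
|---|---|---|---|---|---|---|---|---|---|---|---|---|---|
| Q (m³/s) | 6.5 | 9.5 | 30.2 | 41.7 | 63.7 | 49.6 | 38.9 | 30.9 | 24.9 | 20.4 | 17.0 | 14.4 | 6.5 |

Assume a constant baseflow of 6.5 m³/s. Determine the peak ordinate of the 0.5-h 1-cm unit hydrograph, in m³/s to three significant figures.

Direct runoff: 0.0, 3.0, 23.7, 35.2, 57.2, 43.1, 32.4, 24.4, 18.4, 13.9, 10.5, 7.9, 0.0 m³/s; ΣQ_DR = 269.7 m³/s, peak = 57.2 m³/s.
Runoff depth d = ΣQ_DR·Δt / A = 269.7 × 1800 / (80.9 km²) = 6.001 mm.
The 1-cm UH is the DRH scaled by (10 mm)/d, so U_p = 57.2 × 10/6.001 = 95.3 m³/s.

U_p ≈ 95.3 m³/s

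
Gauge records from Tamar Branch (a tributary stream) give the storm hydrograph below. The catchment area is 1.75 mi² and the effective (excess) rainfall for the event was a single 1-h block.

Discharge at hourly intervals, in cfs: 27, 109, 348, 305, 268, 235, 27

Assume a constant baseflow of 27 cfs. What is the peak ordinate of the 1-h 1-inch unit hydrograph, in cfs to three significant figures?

U_p ≈ 321 cfs

Direct runoff: 0.0, 82.0, 321.0, 278.0, 241.0, 208.0, 0.0 cfs; ΣQ_DR = 1130 cfs, peak = 321.0 cfs.
Runoff depth d = ΣQ_DR·Δt / A = 1130 × 3600 / (1.75 mi²) = 1.001 in.
The 1-inch UH is the DRH scaled by (1 in)/d, so U_p = 321.0 × 1/1.001 = 321 cfs.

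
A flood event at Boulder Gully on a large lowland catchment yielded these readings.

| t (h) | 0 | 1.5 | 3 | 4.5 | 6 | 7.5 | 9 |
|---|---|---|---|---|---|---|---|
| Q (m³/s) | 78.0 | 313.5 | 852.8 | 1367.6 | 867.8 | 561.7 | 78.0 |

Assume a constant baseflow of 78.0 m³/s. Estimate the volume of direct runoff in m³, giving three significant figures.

V ≈ 1.93 × 10^7 m³

Direct-runoff ordinates (Q − Q_b): 0.0, 235.5, 774.8, 1289.6, 789.8, 483.7, 0.0 m³/s.
ΣQ_DR = 3573 m³/s.
With Δt = 1.5 h = 5400 s, V = ΣQ_DR · Δt = 3573 × 5400 = 1.93 × 10^7 m³.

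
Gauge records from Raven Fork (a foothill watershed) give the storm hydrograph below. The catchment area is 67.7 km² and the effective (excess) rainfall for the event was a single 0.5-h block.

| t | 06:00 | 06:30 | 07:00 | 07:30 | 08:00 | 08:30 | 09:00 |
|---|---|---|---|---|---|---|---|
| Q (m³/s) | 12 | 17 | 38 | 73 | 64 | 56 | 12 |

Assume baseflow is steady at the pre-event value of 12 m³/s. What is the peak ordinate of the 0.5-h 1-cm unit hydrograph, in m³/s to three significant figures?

Direct runoff: 0.0, 5.0, 26.0, 61.0, 52.0, 44.0, 0.0 m³/s; ΣQ_DR = 188.0 m³/s, peak = 61.0 m³/s.
Runoff depth d = ΣQ_DR·Δt / A = 188.0 × 1800 / (67.7 km²) = 4.999 mm.
The 1-cm UH is the DRH scaled by (10 mm)/d, so U_p = 61.0 × 10/4.999 = 122 m³/s.

U_p ≈ 122 m³/s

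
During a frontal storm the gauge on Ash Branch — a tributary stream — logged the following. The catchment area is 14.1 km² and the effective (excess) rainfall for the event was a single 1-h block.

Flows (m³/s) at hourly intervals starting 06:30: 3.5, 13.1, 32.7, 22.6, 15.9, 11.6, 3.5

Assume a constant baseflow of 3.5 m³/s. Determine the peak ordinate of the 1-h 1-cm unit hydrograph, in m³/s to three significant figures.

U_p ≈ 14.6 m³/s

Direct runoff: 0.0, 9.6, 29.2, 19.1, 12.4, 8.1, 0.0 m³/s; ΣQ_DR = 78.40 m³/s, peak = 29.2 m³/s.
Runoff depth d = ΣQ_DR·Δt / A = 78.40 × 3600 / (14.1 km²) = 20.02 mm.
The 1-cm UH is the DRH scaled by (10 mm)/d, so U_p = 29.2 × 10/20.02 = 14.6 m³/s.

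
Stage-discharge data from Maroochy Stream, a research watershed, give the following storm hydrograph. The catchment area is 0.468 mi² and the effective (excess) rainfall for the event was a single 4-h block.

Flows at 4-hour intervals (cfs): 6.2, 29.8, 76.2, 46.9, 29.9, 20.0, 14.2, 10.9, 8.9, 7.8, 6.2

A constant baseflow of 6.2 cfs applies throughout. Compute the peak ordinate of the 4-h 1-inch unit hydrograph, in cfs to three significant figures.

Direct runoff: 0.0, 23.6, 70.0, 40.7, 23.7, 13.8, 8.0, 4.7, 2.7, 1.6, 0.0 cfs; ΣQ_DR = 188.8 cfs, peak = 70.0 cfs.
Runoff depth d = ΣQ_DR·Δt / A = 188.8 × 14400 / (0.468 mi²) = 2.501 in.
The 1-inch UH is the DRH scaled by (1 in)/d, so U_p = 70.0 × 1/2.501 = 28.0 cfs.

U_p ≈ 28.0 cfs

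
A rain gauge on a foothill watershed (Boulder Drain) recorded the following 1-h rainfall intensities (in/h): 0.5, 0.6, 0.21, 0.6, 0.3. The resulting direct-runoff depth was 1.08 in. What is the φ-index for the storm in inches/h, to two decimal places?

Only the 4 blocks with intensity above φ contribute runoff: 0.5, 0.6, 0.6, 0.3 in/h.
Σ(I−φ)·Δt = d  ⇒  (0.5+0.6+0.6+0.3 − 4φ)·1 = 1.08
φ = (2.000 − 1.08/1) / 4 = 0.23 in/h.

φ ≈ 0.23 in/h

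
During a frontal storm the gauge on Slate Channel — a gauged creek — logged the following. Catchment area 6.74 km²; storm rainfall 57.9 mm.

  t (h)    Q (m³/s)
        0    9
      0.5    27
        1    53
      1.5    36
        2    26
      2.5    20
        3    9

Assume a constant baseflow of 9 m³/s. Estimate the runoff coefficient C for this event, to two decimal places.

C ≈ 0.54

ΣQ_DR = 117.0 m³/s; V = ΣQ_DR·Δt = 2.106 × 10^5 m³.
Runoff depth d = V / A = 31.25 mm.
C = d / P = 31.25 / 57.9 = 0.54.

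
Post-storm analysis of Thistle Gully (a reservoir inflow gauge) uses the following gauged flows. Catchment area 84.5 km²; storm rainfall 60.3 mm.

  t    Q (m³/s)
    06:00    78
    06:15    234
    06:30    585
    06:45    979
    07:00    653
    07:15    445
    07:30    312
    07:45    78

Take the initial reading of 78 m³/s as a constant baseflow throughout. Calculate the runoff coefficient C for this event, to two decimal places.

C ≈ 0.48

ΣQ_DR = 2740 m³/s; V = ΣQ_DR·Δt = 2.466 × 10^6 m³.
Runoff depth d = V / A = 29.18 mm.
C = d / P = 29.18 / 60.3 = 0.48.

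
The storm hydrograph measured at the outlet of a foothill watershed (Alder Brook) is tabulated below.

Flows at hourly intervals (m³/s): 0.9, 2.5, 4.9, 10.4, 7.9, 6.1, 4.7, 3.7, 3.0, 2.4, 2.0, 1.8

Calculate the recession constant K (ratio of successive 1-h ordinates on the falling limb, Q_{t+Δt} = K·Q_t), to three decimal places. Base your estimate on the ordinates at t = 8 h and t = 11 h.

K ≈ 0.843

Using the recession-limb readings at t = 8 h and t = 11 h: Q falls from 3.0 to 1.8 m³/s over 3 intervals.
K = (Q₂/Q₁)^(1/3) = (1.8/3.0)^(1/3) = 0.843.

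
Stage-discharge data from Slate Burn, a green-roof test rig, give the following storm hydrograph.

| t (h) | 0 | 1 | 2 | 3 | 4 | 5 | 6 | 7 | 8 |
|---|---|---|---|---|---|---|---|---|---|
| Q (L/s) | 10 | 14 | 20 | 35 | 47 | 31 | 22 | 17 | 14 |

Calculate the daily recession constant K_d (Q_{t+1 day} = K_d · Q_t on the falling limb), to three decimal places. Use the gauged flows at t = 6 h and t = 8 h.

K_d ≈ 0.004

Between t = 6 h and t = 8 h the flow falls from 22 to 14 L/s over 2×1 h = 2 h.
Per-interval ratio K = (14/22)^(1/2) = 0.7977; K_d = K^(24/1) = 0.004.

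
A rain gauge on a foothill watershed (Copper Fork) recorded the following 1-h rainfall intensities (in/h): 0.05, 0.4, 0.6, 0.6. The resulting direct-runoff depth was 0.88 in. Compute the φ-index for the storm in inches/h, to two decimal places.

φ ≈ 0.24 in/h

Only the 3 blocks with intensity above φ contribute runoff: 0.4, 0.6, 0.6 in/h.
Σ(I−φ)·Δt = d  ⇒  (0.4+0.6+0.6 − 3φ)·1 = 0.88
φ = (1.600 − 0.88/1) / 3 = 0.24 in/h.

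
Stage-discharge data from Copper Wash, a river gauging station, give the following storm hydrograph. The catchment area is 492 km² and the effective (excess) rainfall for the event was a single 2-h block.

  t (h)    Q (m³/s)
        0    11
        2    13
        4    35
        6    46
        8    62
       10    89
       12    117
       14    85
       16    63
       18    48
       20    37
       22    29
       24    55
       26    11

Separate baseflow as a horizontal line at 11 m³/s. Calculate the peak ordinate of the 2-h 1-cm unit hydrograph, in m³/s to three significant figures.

Direct runoff: 0.0, 2.0, 24.0, 35.0, 51.0, 78.0, 106.0, 74.0, 52.0, 37.0, 26.0, 18.0, 44.0, 0.0 m³/s; ΣQ_DR = 547.0 m³/s, peak = 106.0 m³/s.
Runoff depth d = ΣQ_DR·Δt / A = 547.0 × 7200 / (492 km²) = 8.005 mm.
The 1-cm UH is the DRH scaled by (10 mm)/d, so U_p = 106.0 × 10/8.005 = 132 m³/s.

U_p ≈ 132 m³/s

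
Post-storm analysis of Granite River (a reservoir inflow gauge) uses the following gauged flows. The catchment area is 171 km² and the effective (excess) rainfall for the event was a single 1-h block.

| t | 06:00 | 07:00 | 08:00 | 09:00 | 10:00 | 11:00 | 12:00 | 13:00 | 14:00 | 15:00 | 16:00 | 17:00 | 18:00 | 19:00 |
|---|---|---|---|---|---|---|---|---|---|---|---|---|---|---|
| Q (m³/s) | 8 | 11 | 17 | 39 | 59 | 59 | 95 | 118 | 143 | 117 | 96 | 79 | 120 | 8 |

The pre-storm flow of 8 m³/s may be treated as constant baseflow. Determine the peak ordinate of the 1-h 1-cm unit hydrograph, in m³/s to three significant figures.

U_p ≈ 74.8 m³/s

Direct runoff: 0.0, 3.0, 9.0, 31.0, 51.0, 51.0, 87.0, 110.0, 135.0, 109.0, 88.0, 71.0, 112.0, 0.0 m³/s; ΣQ_DR = 857.0 m³/s, peak = 135.0 m³/s.
Runoff depth d = ΣQ_DR·Δt / A = 857.0 × 3600 / (171 km²) = 18.04 mm.
The 1-cm UH is the DRH scaled by (10 mm)/d, so U_p = 135.0 × 10/18.04 = 74.8 m³/s.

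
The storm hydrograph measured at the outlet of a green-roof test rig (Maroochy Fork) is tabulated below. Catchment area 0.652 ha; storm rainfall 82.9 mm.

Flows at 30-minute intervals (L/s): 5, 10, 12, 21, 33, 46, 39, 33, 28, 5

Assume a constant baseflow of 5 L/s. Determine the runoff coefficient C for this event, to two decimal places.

C ≈ 0.61

ΣQ_DR = 182.0 L/s; V = ΣQ_DR·Δt = 3.276 × 10^5 L.
Runoff depth d = V / A = 50.25 mm.
C = d / P = 50.25 / 82.9 = 0.61.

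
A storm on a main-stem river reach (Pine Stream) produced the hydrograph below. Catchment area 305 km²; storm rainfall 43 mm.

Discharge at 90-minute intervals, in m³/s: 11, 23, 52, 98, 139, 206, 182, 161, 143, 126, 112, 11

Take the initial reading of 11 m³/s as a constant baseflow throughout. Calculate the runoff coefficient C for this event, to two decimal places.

C ≈ 0.47

ΣQ_DR = 1132 m³/s; V = ΣQ_DR·Δt = 6.113 × 10^6 m³.
Runoff depth d = V / A = 20.04 mm.
C = d / P = 20.04 / 43 = 0.47.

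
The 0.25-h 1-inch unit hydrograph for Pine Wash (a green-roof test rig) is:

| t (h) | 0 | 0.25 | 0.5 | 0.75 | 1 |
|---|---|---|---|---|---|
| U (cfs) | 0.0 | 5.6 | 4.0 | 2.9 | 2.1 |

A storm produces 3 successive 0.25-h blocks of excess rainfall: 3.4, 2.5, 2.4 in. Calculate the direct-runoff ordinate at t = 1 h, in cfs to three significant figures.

Q ≈ 24.0 cfs

By discrete convolution, Q_j = Σ (P_i / 1 in) · U_{j−i}.
At t = 1 h (j=4): Q = (3.4/1)·2.1 + (2.5/1)·2.9 + (2.4/1)·4.0 = 24.0 cfs.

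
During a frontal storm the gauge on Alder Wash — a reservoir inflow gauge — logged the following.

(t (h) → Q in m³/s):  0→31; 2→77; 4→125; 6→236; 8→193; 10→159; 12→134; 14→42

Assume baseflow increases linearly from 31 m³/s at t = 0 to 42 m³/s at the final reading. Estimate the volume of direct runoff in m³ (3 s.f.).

V ≈ 5.08 × 10^6 m³

Direct-runoff ordinates (Q − Q_b): 0.00, 44.43, 90.86, 200.29, 155.71, 120.14, 93.57, 0.00 m³/s.
ΣQ_DR = 705.0 m³/s.
With Δt = 2 h = 7200 s, V = ΣQ_DR · Δt = 705.0 × 7200 = 5.08 × 10^6 m³.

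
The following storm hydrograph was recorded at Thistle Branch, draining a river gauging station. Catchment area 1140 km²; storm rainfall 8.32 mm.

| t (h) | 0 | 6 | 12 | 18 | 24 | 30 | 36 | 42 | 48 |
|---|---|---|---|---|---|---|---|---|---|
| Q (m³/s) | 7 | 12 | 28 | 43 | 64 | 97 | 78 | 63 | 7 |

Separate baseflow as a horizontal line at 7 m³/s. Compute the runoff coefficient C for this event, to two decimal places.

ΣQ_DR = 336.0 m³/s; V = ΣQ_DR·Δt = 7.258 × 10^6 m³.
Runoff depth d = V / A = 6.366 mm.
C = d / P = 6.366 / 8.32 = 0.77.

C ≈ 0.77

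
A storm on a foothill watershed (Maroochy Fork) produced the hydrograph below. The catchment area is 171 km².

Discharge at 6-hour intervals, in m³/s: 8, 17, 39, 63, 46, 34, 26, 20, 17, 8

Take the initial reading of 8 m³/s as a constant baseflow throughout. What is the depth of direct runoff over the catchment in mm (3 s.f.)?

d ≈ 25.0 mm

Direct runoff: 0.0, 9.0, 31.0, 55.0, 38.0, 26.0, 18.0, 12.0, 9.0, 0.0 m³/s; ΣQ_DR = 198.0 m³/s.
V = ΣQ_DR · Δt = 198.0 × 21600 s = 4.277 × 10^6 m³.
Over A = 171 km², depth = V / A = 25.0 mm.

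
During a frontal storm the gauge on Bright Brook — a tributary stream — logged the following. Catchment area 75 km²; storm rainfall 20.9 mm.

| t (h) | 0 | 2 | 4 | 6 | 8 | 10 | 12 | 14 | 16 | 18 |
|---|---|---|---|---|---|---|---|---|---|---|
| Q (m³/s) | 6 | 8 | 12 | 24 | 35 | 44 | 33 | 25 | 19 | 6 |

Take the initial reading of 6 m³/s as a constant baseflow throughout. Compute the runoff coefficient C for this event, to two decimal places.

ΣQ_DR = 152.0 m³/s; V = ΣQ_DR·Δt = 1.094 × 10^6 m³.
Runoff depth d = V / A = 14.59 mm.
C = d / P = 14.59 / 20.9 = 0.70.

C ≈ 0.70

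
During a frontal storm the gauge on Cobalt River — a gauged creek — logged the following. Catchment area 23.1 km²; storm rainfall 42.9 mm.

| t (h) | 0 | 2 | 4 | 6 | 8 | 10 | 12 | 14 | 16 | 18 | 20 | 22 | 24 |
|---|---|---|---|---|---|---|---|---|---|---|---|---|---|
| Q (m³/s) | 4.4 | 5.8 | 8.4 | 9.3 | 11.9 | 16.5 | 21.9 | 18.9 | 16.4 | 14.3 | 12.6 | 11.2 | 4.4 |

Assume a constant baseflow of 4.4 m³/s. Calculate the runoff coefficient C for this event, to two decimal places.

ΣQ_DR = 98.80 m³/s; V = ΣQ_DR·Δt = 7.114 × 10^5 m³.
Runoff depth d = V / A = 30.79 mm.
C = d / P = 30.79 / 42.9 = 0.72.

C ≈ 0.72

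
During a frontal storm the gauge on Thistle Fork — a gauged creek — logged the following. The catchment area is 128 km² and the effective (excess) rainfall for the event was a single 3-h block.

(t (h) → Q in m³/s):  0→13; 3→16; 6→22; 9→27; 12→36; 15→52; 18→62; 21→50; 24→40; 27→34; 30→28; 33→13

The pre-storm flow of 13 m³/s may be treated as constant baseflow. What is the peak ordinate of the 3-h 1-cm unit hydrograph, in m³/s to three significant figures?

U_p ≈ 24.5 m³/s

Direct runoff: 0.0, 3.0, 9.0, 14.0, 23.0, 39.0, 49.0, 37.0, 27.0, 21.0, 15.0, 0.0 m³/s; ΣQ_DR = 237.0 m³/s, peak = 49.0 m³/s.
Runoff depth d = ΣQ_DR·Δt / A = 237.0 × 10800 / (128 km²) = 20.00 mm.
The 1-cm UH is the DRH scaled by (10 mm)/d, so U_p = 49.0 × 10/20.00 = 24.5 m³/s.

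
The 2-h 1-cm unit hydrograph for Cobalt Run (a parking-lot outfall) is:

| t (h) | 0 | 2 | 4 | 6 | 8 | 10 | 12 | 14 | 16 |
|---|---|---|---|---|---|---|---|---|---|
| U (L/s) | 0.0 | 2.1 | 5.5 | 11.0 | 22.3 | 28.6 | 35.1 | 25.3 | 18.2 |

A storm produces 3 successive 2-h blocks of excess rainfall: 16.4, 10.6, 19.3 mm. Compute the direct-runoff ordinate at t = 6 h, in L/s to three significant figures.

By discrete convolution, Q_j = Σ (P_i / 10 mm) · U_{j−i}.
At t = 6 h (j=3): Q = (16.4/10)·11.0 + (10.6/10)·5.5 + (19.3/10)·2.1 = 27.9 L/s.

Q ≈ 27.9 L/s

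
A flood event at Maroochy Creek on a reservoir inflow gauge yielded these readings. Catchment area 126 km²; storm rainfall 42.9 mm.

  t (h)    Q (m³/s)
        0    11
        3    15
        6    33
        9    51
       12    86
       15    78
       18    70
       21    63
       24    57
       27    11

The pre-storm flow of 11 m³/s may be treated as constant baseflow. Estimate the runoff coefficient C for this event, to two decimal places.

C ≈ 0.73

ΣQ_DR = 365.0 m³/s; V = ΣQ_DR·Δt = 3.942 × 10^6 m³.
Runoff depth d = V / A = 31.29 mm.
C = d / P = 31.29 / 42.9 = 0.73.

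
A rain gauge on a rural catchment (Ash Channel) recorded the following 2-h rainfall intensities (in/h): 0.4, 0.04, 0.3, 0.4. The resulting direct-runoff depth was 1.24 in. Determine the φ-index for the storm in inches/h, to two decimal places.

Only the 3 blocks with intensity above φ contribute runoff: 0.4, 0.3, 0.4 in/h.
Σ(I−φ)·Δt = d  ⇒  (0.4+0.3+0.4 − 3φ)·2 = 1.24
φ = (1.100 − 1.24/2) / 3 = 0.16 in/h.

φ ≈ 0.16 in/h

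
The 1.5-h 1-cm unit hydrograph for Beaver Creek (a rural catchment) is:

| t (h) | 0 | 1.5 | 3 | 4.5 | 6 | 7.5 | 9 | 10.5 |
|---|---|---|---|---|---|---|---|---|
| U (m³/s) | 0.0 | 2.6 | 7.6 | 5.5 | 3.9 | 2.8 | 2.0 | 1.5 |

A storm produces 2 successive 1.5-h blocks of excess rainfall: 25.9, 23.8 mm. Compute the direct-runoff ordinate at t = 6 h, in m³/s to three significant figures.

By discrete convolution, Q_j = Σ (P_i / 10 mm) · U_{j−i}.
At t = 6 h (j=4): Q = (25.9/10)·3.9 + (23.8/10)·5.5 = 23.2 m³/s.

Q ≈ 23.2 m³/s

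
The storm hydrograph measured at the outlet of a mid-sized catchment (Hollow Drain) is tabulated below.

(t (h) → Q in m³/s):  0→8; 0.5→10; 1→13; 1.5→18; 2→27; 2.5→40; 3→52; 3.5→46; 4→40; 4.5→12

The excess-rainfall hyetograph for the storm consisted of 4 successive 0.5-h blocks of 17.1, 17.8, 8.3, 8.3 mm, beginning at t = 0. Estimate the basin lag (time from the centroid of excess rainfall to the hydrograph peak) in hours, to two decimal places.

Centroid of excess rainfall: t_c = Σ P_i·t̄_i / ΣP_i = 0.8257 h (block centres at 0.25, 0.75, 1.25, 1.75 h).
Hydrograph peak occurs at t = 3 h, so basin lag t_L = 3 − 0.8257 = 2.17 h.

t_L ≈ 2.17 h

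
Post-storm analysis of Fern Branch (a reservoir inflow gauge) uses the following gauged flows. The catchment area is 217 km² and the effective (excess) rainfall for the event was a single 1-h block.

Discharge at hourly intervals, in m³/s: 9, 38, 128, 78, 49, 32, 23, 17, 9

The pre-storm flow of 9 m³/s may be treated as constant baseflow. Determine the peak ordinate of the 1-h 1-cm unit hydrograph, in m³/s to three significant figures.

U_p ≈ 238 m³/s

Direct runoff: 0.0, 29.0, 119.0, 69.0, 40.0, 23.0, 14.0, 8.0, 0.0 m³/s; ΣQ_DR = 302.0 m³/s, peak = 119.0 m³/s.
Runoff depth d = ΣQ_DR·Δt / A = 302.0 × 3600 / (217 km²) = 5.010 mm.
The 1-cm UH is the DRH scaled by (10 mm)/d, so U_p = 119.0 × 10/5.010 = 238 m³/s.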